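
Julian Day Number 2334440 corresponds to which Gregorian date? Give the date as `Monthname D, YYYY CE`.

May 18, 1679 CE

Counting from JDN 2299161 = 15 Oct 1582 gives an offset of 35279 days.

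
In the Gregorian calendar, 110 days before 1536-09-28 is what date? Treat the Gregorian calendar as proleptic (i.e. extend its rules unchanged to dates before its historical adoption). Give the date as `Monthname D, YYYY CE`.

JDN of 1536-09-28 = 2282343.
2282343 − 110 = 2282233.
JDN 2282233 in the Gregorian calendar is June 10, 1536 CE.

June 10, 1536 CE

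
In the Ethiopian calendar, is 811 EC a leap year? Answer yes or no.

yes

811 mod 4 = 3; in the Ethiopian calendar a year is leap when year mod 4 = 3, so it is a leap year.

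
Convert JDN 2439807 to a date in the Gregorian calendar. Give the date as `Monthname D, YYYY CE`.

November 12, 1967 CE

JDN 2451545 is 1 Jan 2000; 2439807 is −11738 days from there.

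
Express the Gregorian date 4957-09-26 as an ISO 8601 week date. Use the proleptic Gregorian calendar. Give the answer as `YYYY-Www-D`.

4957-W39-1

The weekday is Monday (ISO weekday 1).
That Monday belongs to ISO week 39 of ISO year 4957.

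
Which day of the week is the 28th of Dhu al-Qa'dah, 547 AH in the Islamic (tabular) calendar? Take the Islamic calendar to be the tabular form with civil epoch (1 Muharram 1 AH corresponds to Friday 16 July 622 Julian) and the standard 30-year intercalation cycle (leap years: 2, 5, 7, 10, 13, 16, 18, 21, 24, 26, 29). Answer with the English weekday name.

Tuesday

This is JDN 2142246 (3 March 1153 Gregorian).
2142246 ≡ 1 (mod 7); counting from Monday = 0 gives Tuesday.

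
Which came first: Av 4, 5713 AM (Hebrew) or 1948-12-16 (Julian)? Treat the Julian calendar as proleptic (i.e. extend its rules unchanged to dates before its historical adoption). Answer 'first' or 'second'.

second

The two dates have Julian Day Numbers 2434575 and 2432915 respectively.
Since 2432915 < 2434575, the second date comes first.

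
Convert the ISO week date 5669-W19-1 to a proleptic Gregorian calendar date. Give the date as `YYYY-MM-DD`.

ISO week 1 of 5669 is the week containing the first Thursday of 5669.
Week 19, day 1 (Monday) lands on 5669-05-06.

5669-05-06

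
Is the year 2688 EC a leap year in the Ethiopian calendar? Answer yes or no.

2688 mod 4 = 0; in the Ethiopian calendar a year is leap when year mod 4 = 3, so it is a common year.

no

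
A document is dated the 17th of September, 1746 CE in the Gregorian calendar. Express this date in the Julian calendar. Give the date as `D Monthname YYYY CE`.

6 September 1746 CE

For dates in this range the Gregorian date is 11 days ahead of the Julian.
17 September 1746 Gregorian − 11 days → 6 September 1746 Julian.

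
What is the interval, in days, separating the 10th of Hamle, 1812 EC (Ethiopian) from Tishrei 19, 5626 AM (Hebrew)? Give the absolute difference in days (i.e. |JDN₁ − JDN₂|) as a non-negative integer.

16521

First date → JDN 2385998; second date → JDN 2402519.
The interval is |2385998 − 2402519| = 16521 days.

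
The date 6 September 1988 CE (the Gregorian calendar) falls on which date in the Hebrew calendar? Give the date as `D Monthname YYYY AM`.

24 Elul 5748 AM

Both dates share Julian Day Number 2447411; in the Hebrew calendar that is 24 Elul 5748 AM.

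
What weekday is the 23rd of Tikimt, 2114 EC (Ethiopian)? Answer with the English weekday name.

This is JDN 2496046 (3 November 2121 Gregorian).
Since JDN mod 7 = 0 (0 = Monday), the day is Monday.

Monday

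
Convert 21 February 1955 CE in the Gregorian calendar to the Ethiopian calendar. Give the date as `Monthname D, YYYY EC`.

Yekatit 14, 1947 EC

Both dates share Julian Day Number 2435160; in the Ethiopian calendar that is 14 Yekatit 1947 EC.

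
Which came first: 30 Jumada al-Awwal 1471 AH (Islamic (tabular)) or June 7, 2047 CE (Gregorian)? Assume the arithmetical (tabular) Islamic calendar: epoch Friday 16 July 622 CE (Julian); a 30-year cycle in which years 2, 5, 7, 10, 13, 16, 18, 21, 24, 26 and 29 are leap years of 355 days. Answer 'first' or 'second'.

The two dates have Julian Day Numbers 2469506 and 2468869 respectively.
Since 2468869 < 2469506, the second date comes first.

second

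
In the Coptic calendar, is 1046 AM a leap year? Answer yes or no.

1046 mod 4 = 2; in the Coptic calendar a year is leap when year mod 4 = 3, so it is a common year.

no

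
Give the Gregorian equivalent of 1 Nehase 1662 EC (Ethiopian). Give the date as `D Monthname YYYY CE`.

4 August 1670 CE

Julian Day Number of the source date = 2331231.
Converting JDN 2331231 to the Gregorian calendar gives 4 August 1670 CE.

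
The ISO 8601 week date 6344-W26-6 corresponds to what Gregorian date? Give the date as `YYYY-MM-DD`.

6344-07-01

ISO week 1 of 6344 is the week containing the first Thursday of 6344.
Week 26, day 6 (Saturday) lands on 6344-07-01.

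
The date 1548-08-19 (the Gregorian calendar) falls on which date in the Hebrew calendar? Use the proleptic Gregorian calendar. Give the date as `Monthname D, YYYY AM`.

Both dates share Julian Day Number 2286686; in the Hebrew calendar that is 5 Elul 5308 AM.

Elul 5, 5308 AM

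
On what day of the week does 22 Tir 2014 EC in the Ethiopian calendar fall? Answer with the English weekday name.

Sunday

This is JDN 2459610 (30 January 2022 Gregorian).
Since JDN mod 7 = 6 (0 = Monday), the day is Sunday.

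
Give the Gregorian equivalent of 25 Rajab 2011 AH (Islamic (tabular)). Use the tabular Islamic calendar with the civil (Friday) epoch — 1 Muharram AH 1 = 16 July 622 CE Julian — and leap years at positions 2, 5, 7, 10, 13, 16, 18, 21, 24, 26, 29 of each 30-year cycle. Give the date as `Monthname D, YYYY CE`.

March 30, 2573 CE

Julian Day Number of the source date = 2660918.
Converting JDN 2660918 to the Gregorian calendar gives 30 March 2573 CE.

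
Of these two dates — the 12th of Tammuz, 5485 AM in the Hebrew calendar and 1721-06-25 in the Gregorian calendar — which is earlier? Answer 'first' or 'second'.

second

Converting both to JDN: 2351277 vs 2349818; the smaller is the second.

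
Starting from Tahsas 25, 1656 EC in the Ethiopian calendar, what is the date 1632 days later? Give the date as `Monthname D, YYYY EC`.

Sene 16, 1660 EC

The starting date is JDN 2328824; 2328824 + 1632 = 2330456.
JDN 2330456 corresponds to Sene 16, 1660 EC.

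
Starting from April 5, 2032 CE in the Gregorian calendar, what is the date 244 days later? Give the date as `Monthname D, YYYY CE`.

The starting date is JDN 2463328; 2463328 + 244 = 2463572.
JDN 2463572 corresponds to December 5, 2032 CE.

December 5, 2032 CE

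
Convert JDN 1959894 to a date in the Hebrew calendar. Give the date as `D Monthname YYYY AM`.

28 Kislev 4414 AM

The proleptic Gregorian equivalent of JDN 1959894 is 27 November 653.
In the Hebrew calendar that day is 28 Kislev 4414 AM.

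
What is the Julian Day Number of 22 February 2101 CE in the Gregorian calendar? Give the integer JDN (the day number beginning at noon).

JDN 2400001 is 17 November 1858 CE (Gregorian), MJD 0; the target day is +88486 days from there, so JDN = 2488487.

2488487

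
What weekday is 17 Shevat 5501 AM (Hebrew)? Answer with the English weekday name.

Friday

In the Gregorian calendar this is 3 February 1741 (JDN 2356981).
2356981 ≡ 4 (mod 7); counting from Monday = 0 gives Friday.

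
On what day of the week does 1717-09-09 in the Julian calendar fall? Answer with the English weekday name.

Monday

Equivalently 20 September 1717 Gregorian, JDN 2348444.
Since JDN mod 7 = 0 (0 = Monday), the day is Monday.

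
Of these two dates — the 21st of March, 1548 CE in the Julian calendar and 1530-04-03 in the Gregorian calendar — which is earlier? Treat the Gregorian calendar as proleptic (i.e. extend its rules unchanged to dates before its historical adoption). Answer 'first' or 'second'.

The two dates have Julian Day Numbers 2286545 and 2279973 respectively.
Since 2279973 < 2286545, the second date comes first.

second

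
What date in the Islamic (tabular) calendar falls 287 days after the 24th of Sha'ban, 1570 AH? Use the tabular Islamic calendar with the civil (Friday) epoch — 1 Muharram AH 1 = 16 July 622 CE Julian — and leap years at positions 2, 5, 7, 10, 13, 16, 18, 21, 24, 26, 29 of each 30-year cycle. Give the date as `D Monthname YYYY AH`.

JDN of the 24th of Sha'ban, 1570 AH = 2504671.
2504671 + 287 = 2504958.
JDN 2504958 in the tabular Islamic calendar is 15 Jumada al-Thani 1571 AH.

15 Jumada al-Thani 1571 AH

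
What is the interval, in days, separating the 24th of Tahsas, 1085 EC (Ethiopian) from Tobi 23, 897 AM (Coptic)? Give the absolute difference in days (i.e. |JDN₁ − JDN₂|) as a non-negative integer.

JDN of the first date = 2120265.
JDN of the second date = 2152436.
|2152436 − 2120265| = 32171.

32171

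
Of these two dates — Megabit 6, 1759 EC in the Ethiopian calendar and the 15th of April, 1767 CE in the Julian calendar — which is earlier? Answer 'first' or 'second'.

Converting both to JDN: 2366515 vs 2366559; the smaller is the first.

first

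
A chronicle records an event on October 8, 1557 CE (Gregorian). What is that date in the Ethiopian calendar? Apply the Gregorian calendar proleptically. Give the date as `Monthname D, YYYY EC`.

Tikimt 1, 1550 EC

Julian Day Number of the source date = 2290023.
Converting JDN 2290023 to the Ethiopian calendar gives 1 Tikimt 1550 EC.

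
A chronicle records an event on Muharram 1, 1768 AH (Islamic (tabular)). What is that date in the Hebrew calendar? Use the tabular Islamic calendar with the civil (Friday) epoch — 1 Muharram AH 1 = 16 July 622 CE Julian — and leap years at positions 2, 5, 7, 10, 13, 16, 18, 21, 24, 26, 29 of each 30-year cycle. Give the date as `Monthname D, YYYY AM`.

Tevet 1, 6097 AM

Both dates share Julian Day Number 2574606; in the Hebrew calendar that is 1 Tevet 6097 AM.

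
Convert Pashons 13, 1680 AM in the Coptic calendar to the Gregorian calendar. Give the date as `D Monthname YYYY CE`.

Both dates share Julian Day Number 2438537; in the Gregorian calendar that is 21 May 1964 CE.

21 May 1964 CE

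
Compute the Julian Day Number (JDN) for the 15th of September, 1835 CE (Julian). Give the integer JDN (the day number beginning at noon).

2391549

Equivalently 27 September 1835 (Gregorian).
JDN 2451545 is 1 January 2000 CE (Gregorian); the target day is −59996 days from there, so JDN = 2391549.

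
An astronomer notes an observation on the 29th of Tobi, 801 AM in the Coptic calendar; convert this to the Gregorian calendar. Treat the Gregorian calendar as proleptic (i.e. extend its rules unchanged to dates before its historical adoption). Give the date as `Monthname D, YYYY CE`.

Julian Day Number of the source date = 2117378.
Converting JDN 2117378 to the Gregorian calendar gives 30 January 1085 CE.

January 30, 1085 CE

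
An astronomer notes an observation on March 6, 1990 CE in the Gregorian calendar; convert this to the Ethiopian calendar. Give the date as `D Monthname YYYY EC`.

Both dates share Julian Day Number 2447957; in the Ethiopian calendar that is 27 Yekatit 1982 EC.

27 Yekatit 1982 EC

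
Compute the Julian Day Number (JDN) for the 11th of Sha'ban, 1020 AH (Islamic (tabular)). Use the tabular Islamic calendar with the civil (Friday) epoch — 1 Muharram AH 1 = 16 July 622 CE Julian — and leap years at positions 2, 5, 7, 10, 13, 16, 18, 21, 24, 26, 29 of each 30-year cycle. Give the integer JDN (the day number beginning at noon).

Equivalently 19 October 1611 (Gregorian).
JDN 2400001 is 17 November 1858 CE (Gregorian), MJD 0; the target day is −90244 days from there, so JDN = 2309757.

2309757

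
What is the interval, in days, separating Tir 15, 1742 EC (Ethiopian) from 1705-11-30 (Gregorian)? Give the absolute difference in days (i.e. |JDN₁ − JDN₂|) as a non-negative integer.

16123

JDN of the first date = 2360255.
JDN of the second date = 2344132.
|2344132 − 2360255| = 16123.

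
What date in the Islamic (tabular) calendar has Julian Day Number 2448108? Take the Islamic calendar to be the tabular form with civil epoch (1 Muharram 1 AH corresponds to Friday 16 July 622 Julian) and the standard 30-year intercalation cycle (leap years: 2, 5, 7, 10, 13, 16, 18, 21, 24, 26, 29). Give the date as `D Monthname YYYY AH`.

12 Muharram 1411 AH

JDN 2448108 is 4 August 1990 in the Gregorian calendar.
In the tabular Islamic calendar that day is 12 Muharram 1411 AH.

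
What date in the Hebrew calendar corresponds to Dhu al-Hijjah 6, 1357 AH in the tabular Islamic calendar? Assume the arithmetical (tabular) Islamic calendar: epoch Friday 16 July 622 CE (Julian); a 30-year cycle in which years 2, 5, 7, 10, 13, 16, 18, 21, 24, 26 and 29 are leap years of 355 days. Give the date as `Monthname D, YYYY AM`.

Shevat 7, 5699 AM

Both dates share Julian Day Number 2429291; in the Hebrew calendar that is 7 Shevat 5699 AM.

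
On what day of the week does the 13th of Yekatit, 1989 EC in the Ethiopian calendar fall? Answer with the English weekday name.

In the Gregorian calendar this is 20 February 1997 (JDN 2450500).
JDN 2450500 mod 7 = 3, and JDN 0 was a Monday, so this is a Thursday.

Thursday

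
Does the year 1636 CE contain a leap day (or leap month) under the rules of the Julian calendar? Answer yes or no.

yes

1636 mod 4 = 0, so it is a leap year in the Julian calendar.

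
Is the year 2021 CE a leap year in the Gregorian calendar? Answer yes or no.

no

2021 is not divisible by 4, so it is a common year.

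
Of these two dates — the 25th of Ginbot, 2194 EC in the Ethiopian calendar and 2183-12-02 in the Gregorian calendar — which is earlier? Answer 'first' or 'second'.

second

Converting both to JDN: 2525478 vs 2518720; the smaller is the second.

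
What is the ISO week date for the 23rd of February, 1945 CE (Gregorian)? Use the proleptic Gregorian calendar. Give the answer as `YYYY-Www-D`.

1945-W08-5

The weekday is Friday (ISO weekday 5).
That Friday belongs to ISO week 8 of ISO year 1945.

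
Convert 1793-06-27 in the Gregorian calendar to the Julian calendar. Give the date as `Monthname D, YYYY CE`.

June 16, 1793 CE

For dates in this range the Gregorian date is 11 days ahead of the Julian.
27 June 1793 Gregorian − 11 days → 16 June 1793 Julian.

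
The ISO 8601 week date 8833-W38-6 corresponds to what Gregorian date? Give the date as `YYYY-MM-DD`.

ISO week 1 of 8833 is the week containing the first Thursday of 8833.
Week 38, day 6 (Saturday) lands on 8833-09-24.

8833-09-24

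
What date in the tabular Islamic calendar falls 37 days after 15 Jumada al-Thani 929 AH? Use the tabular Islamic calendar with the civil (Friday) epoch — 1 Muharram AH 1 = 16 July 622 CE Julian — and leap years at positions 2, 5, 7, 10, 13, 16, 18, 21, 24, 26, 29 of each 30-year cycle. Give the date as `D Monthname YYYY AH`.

Counting 37 days forward from JDN 2277454 reaches JDN 2277491, which is 23 Rajab 929 AH.

23 Rajab 929 AH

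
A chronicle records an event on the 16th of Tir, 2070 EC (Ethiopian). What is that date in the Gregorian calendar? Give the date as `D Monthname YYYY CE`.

24 January 2078 CE

Julian Day Number of the source date = 2480058.
Converting JDN 2480058 to the Gregorian calendar gives 24 January 2078 CE.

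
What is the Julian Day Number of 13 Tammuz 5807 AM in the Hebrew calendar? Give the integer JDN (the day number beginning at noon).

2468899

In the Gregorian calendar the same day is 7 July 2047.
JDN 2451545 is 1 January 2000 CE (Gregorian); the target day is +17354 days from there, so JDN = 2468899.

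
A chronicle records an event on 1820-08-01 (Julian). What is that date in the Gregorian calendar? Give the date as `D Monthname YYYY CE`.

13 August 1820 CE

At this point the Julian calendar is 12 days behind the Gregorian.
1 August 1820 Julian + 12 days → 13 August 1820 Gregorian.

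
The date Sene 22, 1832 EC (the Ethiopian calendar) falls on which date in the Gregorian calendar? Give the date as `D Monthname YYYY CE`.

Julian Day Number of the source date = 2393285.
Converting JDN 2393285 to the Gregorian calendar gives 28 June 1840 CE.

28 June 1840 CE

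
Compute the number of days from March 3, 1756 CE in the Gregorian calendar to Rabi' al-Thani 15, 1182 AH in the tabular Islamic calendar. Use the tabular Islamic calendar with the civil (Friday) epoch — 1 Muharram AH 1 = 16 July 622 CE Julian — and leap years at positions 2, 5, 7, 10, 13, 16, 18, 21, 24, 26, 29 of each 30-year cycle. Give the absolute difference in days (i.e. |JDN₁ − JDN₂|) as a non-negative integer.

First date → JDN 2362488; second date → JDN 2367050.
The interval is |2362488 − 2367050| = 4562 days.

4562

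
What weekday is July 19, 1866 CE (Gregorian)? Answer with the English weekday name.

Since JDN mod 7 = 3 (0 = Monday), the day is Thursday.

Thursday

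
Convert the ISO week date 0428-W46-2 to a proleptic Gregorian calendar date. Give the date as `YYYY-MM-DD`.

ISO week 1 of 428 is the week containing the first Thursday of 428.
Week 46, day 2 (Tuesday) lands on 0428-11-14.

0428-11-14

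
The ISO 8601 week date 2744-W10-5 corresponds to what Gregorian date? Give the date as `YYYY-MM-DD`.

2744-03-10

ISO week 1 of 2744 is the week containing the first Thursday of 2744.
Week 10, day 5 (Friday) lands on 2744-03-10.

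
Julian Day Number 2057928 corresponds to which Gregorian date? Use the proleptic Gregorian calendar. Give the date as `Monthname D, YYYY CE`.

JDN 2451545 is 1 Jan 2000; 2057928 is −393617 days from there.

April 25, 922 CE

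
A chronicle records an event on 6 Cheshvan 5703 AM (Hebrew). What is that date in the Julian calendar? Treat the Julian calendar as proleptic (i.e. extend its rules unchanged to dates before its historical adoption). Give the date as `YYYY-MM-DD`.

Julian Day Number of the source date = 2430650.
Converting JDN 2430650 to the Julian calendar gives 4 October 1942 CE.

1942-10-04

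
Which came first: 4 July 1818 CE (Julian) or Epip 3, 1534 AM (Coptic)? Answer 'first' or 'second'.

second

First date → JDN 2385267; second date → JDN 2385260.
JDN 2385260 < JDN 2385267, so the second date is earlier.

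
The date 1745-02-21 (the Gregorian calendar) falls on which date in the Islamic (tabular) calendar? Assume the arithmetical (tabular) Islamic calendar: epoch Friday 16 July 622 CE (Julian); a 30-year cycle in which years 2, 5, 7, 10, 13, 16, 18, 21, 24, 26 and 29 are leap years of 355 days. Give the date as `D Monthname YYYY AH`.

Julian Day Number of the source date = 2358460.
Converting JDN 2358460 to the tabular Islamic calendar gives 19 Muharram 1158 AH.

19 Muharram 1158 AH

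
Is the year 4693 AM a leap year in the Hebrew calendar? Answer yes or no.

Hebrew year 4693 is year 19 of its 19-year Metonic cycle; leap years are at positions 3, 6, 8, 11, 14, 17, 19, so it is a leap year (13 months).

yes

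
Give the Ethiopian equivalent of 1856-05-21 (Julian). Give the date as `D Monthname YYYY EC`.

26 Ginbot 1848 EC

Both dates share Julian Day Number 2399103; in the Ethiopian calendar that is 26 Ginbot 1848 EC.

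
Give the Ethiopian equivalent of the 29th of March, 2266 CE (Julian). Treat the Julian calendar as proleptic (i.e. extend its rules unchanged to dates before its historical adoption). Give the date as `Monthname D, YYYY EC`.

Miyazya 3, 2258 EC

Both dates share Julian Day Number 2548802; in the Ethiopian calendar that is 3 Miyazya 2258 EC.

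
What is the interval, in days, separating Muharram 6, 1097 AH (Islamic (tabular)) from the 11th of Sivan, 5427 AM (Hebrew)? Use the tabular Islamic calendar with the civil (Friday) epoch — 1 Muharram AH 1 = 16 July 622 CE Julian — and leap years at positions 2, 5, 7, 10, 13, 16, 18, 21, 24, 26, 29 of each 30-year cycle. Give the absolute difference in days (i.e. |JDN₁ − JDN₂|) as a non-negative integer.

6758

First date → JDN 2336831; second date → JDN 2330073.
The interval is |2336831 − 2330073| = 6758 days.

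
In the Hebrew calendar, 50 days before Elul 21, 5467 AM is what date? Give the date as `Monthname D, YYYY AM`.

JDN of Elul 21, 5467 AM = 2344789.
2344789 − 50 = 2344739.
JDN 2344739 in the Hebrew calendar is Av 1, 5467 AM.

Av 1, 5467 AM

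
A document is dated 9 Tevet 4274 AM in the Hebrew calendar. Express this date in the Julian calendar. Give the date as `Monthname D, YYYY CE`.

December 23, 513 CE

Both dates share Julian Day Number 1908788; in the Julian calendar that is 23 December 513 CE.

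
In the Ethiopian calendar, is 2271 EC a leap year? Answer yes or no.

yes

2271 mod 4 = 3; in the Ethiopian calendar a year is leap when year mod 4 = 3, so it is a leap year.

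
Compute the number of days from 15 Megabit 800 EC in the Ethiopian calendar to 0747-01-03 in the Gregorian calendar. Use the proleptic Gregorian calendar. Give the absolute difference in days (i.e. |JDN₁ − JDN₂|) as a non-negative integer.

First date → JDN 2016250; second date → JDN 1993898.
The interval is |2016250 − 1993898| = 22352 days.

22352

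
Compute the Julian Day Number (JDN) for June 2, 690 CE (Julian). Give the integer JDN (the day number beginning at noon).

Equivalently 5 June 690 (proleptic Gregorian).
JDN 2400001 is 17 November 1858 CE (Gregorian), MJD 0; the target day is −426768 days from there, so JDN = 1973233.

1973233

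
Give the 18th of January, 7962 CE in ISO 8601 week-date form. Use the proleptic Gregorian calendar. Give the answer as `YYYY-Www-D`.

The weekday is Thursday (ISO weekday 4).
That Thursday belongs to ISO week 3 of ISO year 7962.

7962-W03-4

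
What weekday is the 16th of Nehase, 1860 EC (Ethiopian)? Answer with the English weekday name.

Equivalently 21 August 1868 Gregorian, JDN 2403566.
Since JDN mod 7 = 4 (0 = Monday), the day is Friday.

Friday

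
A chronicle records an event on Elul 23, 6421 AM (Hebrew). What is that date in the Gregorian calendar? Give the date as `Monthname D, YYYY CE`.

Both dates share Julian Day Number 2693222; in the Gregorian calendar that is 9 September 2661 CE.

September 9, 2661 CE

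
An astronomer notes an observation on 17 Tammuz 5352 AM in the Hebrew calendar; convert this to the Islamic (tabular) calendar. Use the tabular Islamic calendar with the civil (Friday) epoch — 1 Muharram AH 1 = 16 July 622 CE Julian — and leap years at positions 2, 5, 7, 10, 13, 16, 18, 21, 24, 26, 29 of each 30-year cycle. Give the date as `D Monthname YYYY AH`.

The source date corresponds to 27 June 1592 in the Gregorian calendar (JDN 2302704).
That day falls on 17 Ramadan 1000 AH in the tabular Islamic calendar.

17 Ramadan 1000 AH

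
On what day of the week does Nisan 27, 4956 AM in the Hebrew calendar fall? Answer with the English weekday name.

Thursday

This is JDN 2157984 (4 April 1196 Gregorian).
2157984 ≡ 3 (mod 7); counting from Monday = 0 gives Thursday.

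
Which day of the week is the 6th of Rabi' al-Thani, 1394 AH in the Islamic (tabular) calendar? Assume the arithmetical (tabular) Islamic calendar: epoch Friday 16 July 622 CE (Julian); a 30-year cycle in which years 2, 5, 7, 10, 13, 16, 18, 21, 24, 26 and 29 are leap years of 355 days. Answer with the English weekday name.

Monday

This is JDN 2442167 (29 April 1974 Gregorian).
Since JDN mod 7 = 0 (0 = Monday), the day is Monday.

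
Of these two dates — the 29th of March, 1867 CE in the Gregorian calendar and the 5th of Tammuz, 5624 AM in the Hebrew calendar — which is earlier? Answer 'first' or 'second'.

Converting both to JDN: 2403055 vs 2402062; the smaller is the second.

second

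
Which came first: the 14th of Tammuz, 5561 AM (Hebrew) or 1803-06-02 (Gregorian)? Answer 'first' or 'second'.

First date → JDN 2379037; second date → JDN 2379744.
JDN 2379037 < JDN 2379744, so the first date is earlier.

first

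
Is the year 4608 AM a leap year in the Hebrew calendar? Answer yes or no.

no

Hebrew year 4608 is year 10 of its 19-year Metonic cycle; leap years are at positions 3, 6, 8, 11, 14, 17, 19, so it is a common year (12 months).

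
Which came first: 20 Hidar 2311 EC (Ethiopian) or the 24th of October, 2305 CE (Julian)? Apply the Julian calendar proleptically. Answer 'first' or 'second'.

second

First date → JDN 2568027; second date → JDN 2563256.
JDN 2563256 < JDN 2568027, so the second date is earlier.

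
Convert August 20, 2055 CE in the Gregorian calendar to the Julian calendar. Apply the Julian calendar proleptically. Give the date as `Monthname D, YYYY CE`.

For dates in this range the Gregorian date is 13 days ahead of the Julian.
20 August 2055 Gregorian − 13 days → 7 August 2055 Julian.

August 7, 2055 CE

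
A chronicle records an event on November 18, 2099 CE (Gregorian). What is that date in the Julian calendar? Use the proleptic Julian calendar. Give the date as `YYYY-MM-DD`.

At this point the Julian calendar is 13 days behind the Gregorian.
18 November 2099 Gregorian − 13 days → 5 November 2099 Julian.

2099-11-05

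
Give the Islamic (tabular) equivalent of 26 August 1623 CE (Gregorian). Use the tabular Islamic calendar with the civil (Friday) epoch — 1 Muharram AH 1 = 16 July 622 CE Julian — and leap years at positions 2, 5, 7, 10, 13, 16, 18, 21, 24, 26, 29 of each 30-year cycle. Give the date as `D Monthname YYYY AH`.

29 Shawwal 1032 AH

Both dates share Julian Day Number 2314086; in the tabular Islamic calendar that is 29 Shawwal 1032 AH.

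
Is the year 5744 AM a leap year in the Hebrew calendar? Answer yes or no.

Hebrew year 5744 is year 6 of its 19-year Metonic cycle; leap years are at positions 3, 6, 8, 11, 14, 17, 19, so it is a leap year (13 months).

yes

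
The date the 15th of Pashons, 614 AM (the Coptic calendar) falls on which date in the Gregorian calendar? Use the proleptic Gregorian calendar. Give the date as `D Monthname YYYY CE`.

14 May 898 CE

Julian Day Number of the source date = 2049182.
Converting JDN 2049182 to the Gregorian calendar gives 14 May 898 CE.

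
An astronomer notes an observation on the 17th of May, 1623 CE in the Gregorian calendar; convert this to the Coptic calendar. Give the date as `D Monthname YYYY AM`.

Julian Day Number of the source date = 2313985.
Converting JDN 2313985 to the Coptic calendar gives 12 Pashons 1339 AM.

12 Pashons 1339 AM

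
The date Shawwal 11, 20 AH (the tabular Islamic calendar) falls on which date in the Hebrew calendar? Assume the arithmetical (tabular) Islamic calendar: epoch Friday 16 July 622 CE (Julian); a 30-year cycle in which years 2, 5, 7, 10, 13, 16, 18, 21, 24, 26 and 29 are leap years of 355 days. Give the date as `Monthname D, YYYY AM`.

Both dates share Julian Day Number 1955449; in the Hebrew calendar that is 13 Tishrei 4402 AM.

Tishrei 13, 4402 AM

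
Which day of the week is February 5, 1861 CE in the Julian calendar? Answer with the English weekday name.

Sunday

Equivalently 17 February 1861 Gregorian, JDN 2400824.
Since JDN mod 7 = 6 (0 = Monday), the day is Sunday.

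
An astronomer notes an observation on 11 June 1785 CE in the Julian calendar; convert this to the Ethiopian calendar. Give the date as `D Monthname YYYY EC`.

17 Sene 1777 EC

Both dates share Julian Day Number 2373191; in the Ethiopian calendar that is 17 Sene 1777 EC.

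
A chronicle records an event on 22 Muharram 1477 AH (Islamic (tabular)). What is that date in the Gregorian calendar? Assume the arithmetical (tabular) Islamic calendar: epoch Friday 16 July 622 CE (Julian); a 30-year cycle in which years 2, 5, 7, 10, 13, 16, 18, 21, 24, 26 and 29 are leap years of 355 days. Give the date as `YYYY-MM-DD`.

Julian Day Number of the source date = 2471506.
Converting JDN 2471506 to the Gregorian calendar gives 26 August 2054 CE.

2054-08-26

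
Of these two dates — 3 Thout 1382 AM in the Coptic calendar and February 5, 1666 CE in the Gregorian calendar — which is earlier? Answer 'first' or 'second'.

First date → JDN 2329442; second date → JDN 2329590.
JDN 2329442 < JDN 2329590, so the first date is earlier.

first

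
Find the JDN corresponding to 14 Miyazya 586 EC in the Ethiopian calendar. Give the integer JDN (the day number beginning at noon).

In the proleptic Gregorian calendar the same day is 11 April 594.
JDN 2451545 is 1 January 2000 CE (Gregorian); the target day is −513430 days from there, so JDN = 1938115.

1938115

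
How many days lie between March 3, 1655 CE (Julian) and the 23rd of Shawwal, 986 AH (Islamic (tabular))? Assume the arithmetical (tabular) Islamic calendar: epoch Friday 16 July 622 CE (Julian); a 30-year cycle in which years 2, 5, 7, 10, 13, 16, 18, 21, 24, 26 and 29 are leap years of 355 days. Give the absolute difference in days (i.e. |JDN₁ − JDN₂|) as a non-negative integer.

JDN of the first date = 2325608.
JDN of the second date = 2297779.
|2297779 − 2325608| = 27829.

27829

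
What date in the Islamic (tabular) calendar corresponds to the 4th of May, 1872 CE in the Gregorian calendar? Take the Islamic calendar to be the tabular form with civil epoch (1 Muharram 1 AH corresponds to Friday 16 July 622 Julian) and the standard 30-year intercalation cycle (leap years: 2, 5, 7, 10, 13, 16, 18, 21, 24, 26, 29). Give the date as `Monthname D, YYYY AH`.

Safar 25, 1289 AH

Julian Day Number of the source date = 2404918.
Converting JDN 2404918 to the tabular Islamic calendar gives 25 Safar 1289 AH.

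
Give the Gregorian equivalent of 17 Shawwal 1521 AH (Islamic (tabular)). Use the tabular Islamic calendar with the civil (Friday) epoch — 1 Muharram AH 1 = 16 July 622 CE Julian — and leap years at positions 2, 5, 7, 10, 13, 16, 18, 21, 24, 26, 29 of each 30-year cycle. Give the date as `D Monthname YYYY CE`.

Both dates share Julian Day Number 2487359; in the Gregorian calendar that is 20 January 2098 CE.

20 January 2098 CE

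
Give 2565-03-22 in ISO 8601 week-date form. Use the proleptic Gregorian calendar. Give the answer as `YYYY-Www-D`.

2565-W12-5

The weekday is Friday (ISO weekday 5).
That Friday belongs to ISO week 12 of ISO year 2565.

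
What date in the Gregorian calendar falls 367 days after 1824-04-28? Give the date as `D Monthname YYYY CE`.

JDN of 1824-04-28 = 2387380.
2387380 + 367 = 2387747.
JDN 2387747 in the Gregorian calendar is 30 April 1825 CE.

30 April 1825 CE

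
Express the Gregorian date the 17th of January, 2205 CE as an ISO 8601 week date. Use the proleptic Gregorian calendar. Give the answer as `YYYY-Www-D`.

2205-W03-4

The weekday is Thursday (ISO weekday 4).
That Thursday belongs to ISO week 3 of ISO year 2205.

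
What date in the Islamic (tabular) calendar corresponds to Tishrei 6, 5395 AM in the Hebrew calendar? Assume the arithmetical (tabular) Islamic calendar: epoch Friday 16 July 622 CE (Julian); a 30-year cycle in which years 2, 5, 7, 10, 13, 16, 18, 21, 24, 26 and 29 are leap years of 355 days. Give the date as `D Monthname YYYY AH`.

5 Rabi' al-Thani 1044 AH

The source date corresponds to 28 September 1634 in the Gregorian calendar (JDN 2318137).
That day falls on 5 Rabi' al-Thani 1044 AH in the tabular Islamic calendar.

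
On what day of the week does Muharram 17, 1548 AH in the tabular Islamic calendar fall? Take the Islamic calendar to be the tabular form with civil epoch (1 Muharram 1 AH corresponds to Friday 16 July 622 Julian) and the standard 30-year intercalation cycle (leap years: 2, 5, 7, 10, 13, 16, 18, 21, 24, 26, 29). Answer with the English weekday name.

Equivalently 11 July 2123 Gregorian, JDN 2496661.
2496661 ≡ 6 (mod 7); counting from Monday = 0 gives Sunday.

Sunday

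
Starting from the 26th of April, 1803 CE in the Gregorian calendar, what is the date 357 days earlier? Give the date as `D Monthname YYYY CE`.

JDN of the 26th of April, 1803 CE = 2379707.
2379707 − 357 = 2379350.
JDN 2379350 in the Gregorian calendar is 4 May 1802 CE.

4 May 1802 CE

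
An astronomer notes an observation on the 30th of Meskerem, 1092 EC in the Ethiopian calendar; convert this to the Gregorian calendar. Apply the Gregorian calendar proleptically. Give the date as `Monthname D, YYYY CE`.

October 4, 1099 CE

Julian Day Number of the source date = 2122738.
Converting JDN 2122738 to the Gregorian calendar gives 4 October 1099 CE.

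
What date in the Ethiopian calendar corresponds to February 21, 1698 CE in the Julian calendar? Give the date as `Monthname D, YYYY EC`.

Yekatit 27, 1690 EC

The source date corresponds to 3 March 1698 in the Gregorian calendar (JDN 2341304).
That day falls on 27 Yekatit 1690 EC in the Ethiopian calendar.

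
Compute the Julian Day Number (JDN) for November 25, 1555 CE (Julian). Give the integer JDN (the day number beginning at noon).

Equivalently 5 December 1555 (proleptic Gregorian).
JDN 2451545 is 1 January 2000 CE (Gregorian); the target day is −162195 days from there, so JDN = 2289350.

2289350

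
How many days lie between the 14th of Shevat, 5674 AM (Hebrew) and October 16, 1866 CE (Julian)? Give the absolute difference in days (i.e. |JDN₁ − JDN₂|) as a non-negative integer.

17271

First date → JDN 2420174; second date → JDN 2402903.
The interval is |2420174 − 2402903| = 17271 days.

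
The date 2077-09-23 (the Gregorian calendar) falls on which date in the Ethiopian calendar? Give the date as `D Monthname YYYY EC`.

13 Meskerem 2070 EC

Julian Day Number of the source date = 2479935.
Converting JDN 2479935 to the Ethiopian calendar gives 13 Meskerem 2070 EC.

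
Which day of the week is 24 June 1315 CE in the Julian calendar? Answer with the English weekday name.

In the proleptic Gregorian calendar this is 2 July 1315 (JDN 2201536).
Since JDN mod 7 = 1 (0 = Monday), the day is Tuesday.

Tuesday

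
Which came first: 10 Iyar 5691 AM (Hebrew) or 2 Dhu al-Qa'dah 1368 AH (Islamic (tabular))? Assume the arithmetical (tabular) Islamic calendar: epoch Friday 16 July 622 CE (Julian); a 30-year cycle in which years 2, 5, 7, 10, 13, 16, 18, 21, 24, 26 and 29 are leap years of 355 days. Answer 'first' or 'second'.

first

First date → JDN 2426459; second date → JDN 2433155.
JDN 2426459 < JDN 2433155, so the first date is earlier.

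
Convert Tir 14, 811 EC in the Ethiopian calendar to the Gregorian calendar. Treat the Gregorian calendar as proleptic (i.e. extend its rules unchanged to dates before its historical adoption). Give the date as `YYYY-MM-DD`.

0819-01-13

Both dates share Julian Day Number 2020206; in the Gregorian calendar that is 13 January 819 CE.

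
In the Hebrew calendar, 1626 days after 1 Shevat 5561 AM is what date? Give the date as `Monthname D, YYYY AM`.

Counting 1626 days forward from JDN 2378876 reaches JDN 2380502, which is Tammuz 2, 5565 AM.

Tammuz 2, 5565 AM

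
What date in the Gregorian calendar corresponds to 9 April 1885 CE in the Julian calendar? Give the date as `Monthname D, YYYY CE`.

For dates in this range the Gregorian date is 12 days ahead of the Julian.
9 April 1885 Julian + 12 days → 21 April 1885 Gregorian.

April 21, 1885 CE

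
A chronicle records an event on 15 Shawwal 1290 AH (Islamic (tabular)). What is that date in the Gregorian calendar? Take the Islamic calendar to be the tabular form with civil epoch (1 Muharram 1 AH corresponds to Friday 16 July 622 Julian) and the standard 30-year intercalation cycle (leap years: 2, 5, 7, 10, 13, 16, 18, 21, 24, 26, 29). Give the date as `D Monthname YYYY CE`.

Julian Day Number of the source date = 2405499.
Converting JDN 2405499 to the Gregorian calendar gives 6 December 1873 CE.

6 December 1873 CE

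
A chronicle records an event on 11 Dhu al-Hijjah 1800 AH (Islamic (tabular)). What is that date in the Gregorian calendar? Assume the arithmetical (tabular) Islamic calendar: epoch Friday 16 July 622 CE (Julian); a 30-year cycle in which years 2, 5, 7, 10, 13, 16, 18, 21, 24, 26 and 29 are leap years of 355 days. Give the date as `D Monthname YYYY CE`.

23 November 2368 CE

Julian Day Number of the source date = 2586281.
Converting JDN 2586281 to the Gregorian calendar gives 23 November 2368 CE.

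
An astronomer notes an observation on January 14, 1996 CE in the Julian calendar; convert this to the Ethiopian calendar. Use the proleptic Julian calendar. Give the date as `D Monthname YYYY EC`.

Both dates share Julian Day Number 2450110; in the Ethiopian calendar that is 18 Tir 1988 EC.

18 Tir 1988 EC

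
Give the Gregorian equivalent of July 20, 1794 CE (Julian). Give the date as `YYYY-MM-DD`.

The Julian–Gregorian offset here is 11 days (Julian trailing).
20 July 1794 Julian + 11 days → 31 July 1794 Gregorian.

1794-07-31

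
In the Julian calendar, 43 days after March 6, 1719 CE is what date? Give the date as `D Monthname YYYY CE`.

18 April 1719 CE

The starting date is JDN 2348987; 2348987 + 43 = 2349030.
JDN 2349030 corresponds to 18 April 1719 CE.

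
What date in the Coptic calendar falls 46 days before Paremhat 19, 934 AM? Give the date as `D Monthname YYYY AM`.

3 Meshir 934 AM

JDN of Paremhat 19, 934 AM = 2166006.
2166006 − 46 = 2165960.
JDN 2165960 in the Coptic calendar is 3 Meshir 934 AM.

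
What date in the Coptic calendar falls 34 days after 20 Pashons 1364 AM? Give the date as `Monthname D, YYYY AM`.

Counting 34 days forward from JDN 2323125 reaches JDN 2323159, which is Paoni 24, 1364 AM.

Paoni 24, 1364 AM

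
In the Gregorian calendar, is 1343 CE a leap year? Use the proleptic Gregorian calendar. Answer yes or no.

1343 is not divisible by 4, so it is a common year.

no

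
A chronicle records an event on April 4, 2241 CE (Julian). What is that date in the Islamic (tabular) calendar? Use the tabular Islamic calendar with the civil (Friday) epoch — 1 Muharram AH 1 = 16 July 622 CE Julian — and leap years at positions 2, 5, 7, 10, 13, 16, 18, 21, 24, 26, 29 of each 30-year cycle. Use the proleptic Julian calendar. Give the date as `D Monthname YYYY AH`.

The source date corresponds to 19 April 2241 in the Gregorian calendar (JDN 2539677).
That day falls on 6 Jumada al-Thani 1669 AH in the tabular Islamic calendar.

6 Jumada al-Thani 1669 AH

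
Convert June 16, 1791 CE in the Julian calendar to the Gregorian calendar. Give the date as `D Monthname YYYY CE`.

The Julian–Gregorian offset here is 11 days (Julian trailing).
16 June 1791 Julian + 11 days → 27 June 1791 Gregorian.

27 June 1791 CE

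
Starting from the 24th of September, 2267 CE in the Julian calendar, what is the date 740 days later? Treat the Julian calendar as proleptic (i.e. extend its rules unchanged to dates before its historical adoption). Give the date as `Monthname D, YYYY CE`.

Counting 740 days forward from JDN 2549346 reaches JDN 2550086, which is October 3, 2269 CE.

October 3, 2269 CE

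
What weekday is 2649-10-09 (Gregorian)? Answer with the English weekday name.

Tuesday

JDN 2688869 mod 7 = 1, and JDN 0 was a Monday, so this is a Tuesday.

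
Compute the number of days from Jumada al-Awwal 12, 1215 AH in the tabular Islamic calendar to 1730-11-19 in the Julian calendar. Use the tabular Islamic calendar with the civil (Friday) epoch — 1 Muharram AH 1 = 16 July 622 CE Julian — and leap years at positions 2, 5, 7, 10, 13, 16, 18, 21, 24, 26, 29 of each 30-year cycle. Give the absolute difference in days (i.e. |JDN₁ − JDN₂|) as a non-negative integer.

25507

JDN of the first date = 2378770.
JDN of the second date = 2353263.
|2353263 − 2378770| = 25507.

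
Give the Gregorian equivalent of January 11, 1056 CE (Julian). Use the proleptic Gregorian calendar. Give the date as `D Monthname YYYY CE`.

The Julian–Gregorian offset here is 6 days (Julian trailing).
11 January 1056 Julian + 6 days → 17 January 1056 Gregorian.

17 January 1056 CE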